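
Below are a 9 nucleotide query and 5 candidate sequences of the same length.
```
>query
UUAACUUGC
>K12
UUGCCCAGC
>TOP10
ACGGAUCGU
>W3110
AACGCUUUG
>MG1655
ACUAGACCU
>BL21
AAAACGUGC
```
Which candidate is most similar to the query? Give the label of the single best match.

Hamming distances to query — K12: 4; TOP10: 7; W3110: 6; MG1655: 8; BL21: 3.
Smallest is BL21 with 3 mismatches.

BL21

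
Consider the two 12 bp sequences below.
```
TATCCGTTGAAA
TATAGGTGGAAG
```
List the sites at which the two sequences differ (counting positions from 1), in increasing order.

4, 5, 8, 12

Differences at site 4 (C→A), site 5 (C→G), site 8 (T→G), site 12 (A→G).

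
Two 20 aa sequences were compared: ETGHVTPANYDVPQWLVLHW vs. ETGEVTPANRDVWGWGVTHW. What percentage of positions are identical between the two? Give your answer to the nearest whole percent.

Mismatches at positions 4, 10, 13, 14, 16, 18 (1-based): 6 of 20.
Identical positions: 14/20 = 70% → 70%.

70%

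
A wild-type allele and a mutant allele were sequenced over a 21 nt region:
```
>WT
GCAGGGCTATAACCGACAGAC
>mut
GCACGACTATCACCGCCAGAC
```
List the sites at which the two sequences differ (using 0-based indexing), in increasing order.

Scanning 0-based: 3: G/C; 5: G/A; 10: A/C; 15: A/C.

3, 5, 10, 15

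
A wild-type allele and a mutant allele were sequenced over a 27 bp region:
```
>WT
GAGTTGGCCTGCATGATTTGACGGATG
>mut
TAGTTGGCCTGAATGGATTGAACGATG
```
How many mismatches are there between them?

6

The sequences differ at sites 1, 12, 16, 17, 22, 23 (1-based) — 6 in total.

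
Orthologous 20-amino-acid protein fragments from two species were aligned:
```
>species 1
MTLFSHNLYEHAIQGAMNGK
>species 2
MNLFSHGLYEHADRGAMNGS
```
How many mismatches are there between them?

5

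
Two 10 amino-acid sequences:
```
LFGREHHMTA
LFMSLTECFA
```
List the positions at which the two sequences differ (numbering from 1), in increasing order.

3, 4, 5, 6, 7, 8, 9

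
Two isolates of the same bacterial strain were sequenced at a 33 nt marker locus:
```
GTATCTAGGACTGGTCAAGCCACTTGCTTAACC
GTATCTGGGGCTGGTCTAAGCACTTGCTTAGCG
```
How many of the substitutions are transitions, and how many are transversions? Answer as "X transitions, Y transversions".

4 transitions, 3 transversions

Mismatches (1-based):
position 7: A→G (purine→purine, transition)
position 10: A→G (purine→purine, transition)
position 17: A→T (purine→pyrimidine, transversion)
position 19: G→A (purine→purine, transition)
position 20: C→G (pyrimidine→purine, transversion)
position 31: A→G (purine→purine, transition)
position 33: C→G (pyrimidine→purine, transversion)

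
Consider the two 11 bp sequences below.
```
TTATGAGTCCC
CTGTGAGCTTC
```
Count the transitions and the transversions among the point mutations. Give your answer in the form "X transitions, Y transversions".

5 transitions, 0 transversions

Transitions (purine↔purine or pyrimidine↔pyrimidine): 1 T→C, 3 A→G, 8 T→C, 9 C→T, 10 C→T.
Transversions (purine↔pyrimidine): none.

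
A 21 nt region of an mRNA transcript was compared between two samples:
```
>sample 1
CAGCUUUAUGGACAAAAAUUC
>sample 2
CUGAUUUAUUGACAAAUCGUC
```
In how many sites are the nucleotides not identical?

The sequences differ at sites 2, 4, 10, 17, 18, 19 (1-based) — 6 in total.

6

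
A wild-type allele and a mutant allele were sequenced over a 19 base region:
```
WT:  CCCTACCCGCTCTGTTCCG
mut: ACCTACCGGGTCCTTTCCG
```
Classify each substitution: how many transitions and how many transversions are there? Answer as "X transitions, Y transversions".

1 transition, 4 transversions

Transitions (purine↔purine or pyrimidine↔pyrimidine): 13 T→C.
Transversions (purine↔pyrimidine): 1 C→A, 8 C→G, 10 C→G, 14 G→T.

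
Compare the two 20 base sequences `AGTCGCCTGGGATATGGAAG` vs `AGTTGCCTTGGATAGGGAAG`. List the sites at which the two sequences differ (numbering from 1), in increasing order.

4, 9, 15

Differences at site 4 (C→T), site 9 (G→T), site 15 (T→G).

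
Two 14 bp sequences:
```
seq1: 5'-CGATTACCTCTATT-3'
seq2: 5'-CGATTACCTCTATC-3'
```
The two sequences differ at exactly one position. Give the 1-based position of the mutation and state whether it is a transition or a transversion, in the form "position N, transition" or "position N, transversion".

Position 14 changes T→C. T is a pyrimidine and C is a pyrimidine, so this is a transition.

position 14, transition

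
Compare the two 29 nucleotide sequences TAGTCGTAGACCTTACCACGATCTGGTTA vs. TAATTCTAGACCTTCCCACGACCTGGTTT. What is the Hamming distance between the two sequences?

6

Mismatches (1-based): position 3: G→A; position 5: C→T; position 6: G→C; position 15: A→C; position 22: T→C; position 29: A→T.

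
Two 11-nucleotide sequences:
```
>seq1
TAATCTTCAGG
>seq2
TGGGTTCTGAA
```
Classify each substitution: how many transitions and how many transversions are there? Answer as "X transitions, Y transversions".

Transitions (purine↔purine or pyrimidine↔pyrimidine): 2 A→G, 3 A→G, 5 C→T, 7 T→C, 8 C→T, 9 A→G, 10 G→A, 11 G→A.
Transversions (purine↔pyrimidine): 4 T→G.

8 transitions, 1 transversion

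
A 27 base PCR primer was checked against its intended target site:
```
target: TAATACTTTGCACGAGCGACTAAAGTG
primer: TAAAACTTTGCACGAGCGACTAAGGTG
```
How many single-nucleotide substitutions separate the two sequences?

Mismatches (1-based): base 4: T→A; base 24: A→G.

2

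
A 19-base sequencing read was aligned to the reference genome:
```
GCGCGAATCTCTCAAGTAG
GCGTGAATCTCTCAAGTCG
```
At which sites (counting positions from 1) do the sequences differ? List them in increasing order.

4, 18

Scanning 1-based: 4: C/T; 18: A/C.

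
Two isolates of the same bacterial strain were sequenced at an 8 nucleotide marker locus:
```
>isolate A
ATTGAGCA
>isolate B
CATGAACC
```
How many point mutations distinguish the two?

4

Comparing position by position, 4 sites differ: 1 (A/C), 2 (T/A), 6 (G/A), 8 (A/C).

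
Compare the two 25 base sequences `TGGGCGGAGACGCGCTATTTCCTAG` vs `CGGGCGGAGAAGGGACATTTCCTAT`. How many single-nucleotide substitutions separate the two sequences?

6

Mismatches (1-based): site 1: T→C; site 11: C→A; site 13: C→G; site 15: C→A; site 16: T→C; site 25: G→T.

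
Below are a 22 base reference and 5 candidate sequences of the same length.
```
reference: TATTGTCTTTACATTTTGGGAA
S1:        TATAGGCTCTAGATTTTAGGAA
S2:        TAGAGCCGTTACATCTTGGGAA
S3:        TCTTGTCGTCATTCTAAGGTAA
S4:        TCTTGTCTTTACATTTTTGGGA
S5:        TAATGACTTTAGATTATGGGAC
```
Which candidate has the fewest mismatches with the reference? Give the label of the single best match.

Hamming distances to reference — S1: 5; S2: 5; S3: 9; S4: 3; S5: 5.
Smallest is S4 with 3 mismatches.

S4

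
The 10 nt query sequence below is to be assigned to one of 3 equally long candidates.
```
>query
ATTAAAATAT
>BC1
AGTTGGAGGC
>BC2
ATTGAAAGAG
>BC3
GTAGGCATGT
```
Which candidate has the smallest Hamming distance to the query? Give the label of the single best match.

BC2

Hamming distances to query — BC1: 7; BC2: 3; BC3: 6.
Smallest is BC2 with 3 mismatches.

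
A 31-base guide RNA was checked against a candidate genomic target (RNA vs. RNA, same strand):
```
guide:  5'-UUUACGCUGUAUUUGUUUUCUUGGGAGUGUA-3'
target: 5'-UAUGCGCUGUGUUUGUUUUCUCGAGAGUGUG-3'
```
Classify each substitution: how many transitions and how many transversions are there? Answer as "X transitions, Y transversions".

5 transitions, 1 transversion

Transitions (purine↔purine or pyrimidine↔pyrimidine): 4 A→G, 11 A→G, 22 U→C, 24 G→A, 31 A→G.
Transversions (purine↔pyrimidine): 2 U→A.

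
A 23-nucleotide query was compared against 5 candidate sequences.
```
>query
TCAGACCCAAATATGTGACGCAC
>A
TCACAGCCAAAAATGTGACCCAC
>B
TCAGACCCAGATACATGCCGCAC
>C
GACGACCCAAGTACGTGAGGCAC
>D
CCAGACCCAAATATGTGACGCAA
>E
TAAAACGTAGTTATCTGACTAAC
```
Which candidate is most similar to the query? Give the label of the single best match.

A differs at 4 bases; B differs at 4 bases; C differs at 6 bases; D differs at 2 bases; E differs at 9 bases. The closest is D.

D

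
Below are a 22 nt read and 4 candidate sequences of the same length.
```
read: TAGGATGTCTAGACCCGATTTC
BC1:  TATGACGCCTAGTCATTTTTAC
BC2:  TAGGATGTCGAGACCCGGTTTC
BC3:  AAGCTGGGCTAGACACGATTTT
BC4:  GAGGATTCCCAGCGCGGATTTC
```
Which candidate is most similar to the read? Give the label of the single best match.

BC2

Hamming distances to read — BC1: 9; BC2: 2; BC3: 7; BC4: 7.
Smallest is BC2 with 2 mismatches.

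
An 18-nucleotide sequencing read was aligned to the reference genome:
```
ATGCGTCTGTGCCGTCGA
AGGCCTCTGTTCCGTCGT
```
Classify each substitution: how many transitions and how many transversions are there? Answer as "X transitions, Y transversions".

0 transitions, 4 transversions

Mismatches (1-based):
base 2: T→G (pyrimidine→purine, transversion)
base 5: G→C (purine→pyrimidine, transversion)
base 11: G→T (purine→pyrimidine, transversion)
base 18: A→T (purine→pyrimidine, transversion)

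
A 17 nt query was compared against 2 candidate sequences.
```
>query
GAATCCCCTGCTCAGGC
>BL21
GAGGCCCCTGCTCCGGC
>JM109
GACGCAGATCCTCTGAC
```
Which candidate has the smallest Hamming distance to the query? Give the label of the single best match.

BL21

BL21 differs at 3 sites; JM109 differs at 8 sites. The closest is BL21.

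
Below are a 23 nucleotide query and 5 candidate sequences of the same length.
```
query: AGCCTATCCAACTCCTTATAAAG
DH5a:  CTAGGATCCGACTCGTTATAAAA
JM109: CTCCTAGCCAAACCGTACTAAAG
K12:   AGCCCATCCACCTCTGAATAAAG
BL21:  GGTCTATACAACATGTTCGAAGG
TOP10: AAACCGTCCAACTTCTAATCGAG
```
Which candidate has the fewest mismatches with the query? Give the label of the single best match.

DH5a differs at 8 positions; JM109 differs at 8 positions; K12 differs at 5 positions; BL21 differs at 9 positions; TOP10 differs at 8 positions. The closest is K12.

K12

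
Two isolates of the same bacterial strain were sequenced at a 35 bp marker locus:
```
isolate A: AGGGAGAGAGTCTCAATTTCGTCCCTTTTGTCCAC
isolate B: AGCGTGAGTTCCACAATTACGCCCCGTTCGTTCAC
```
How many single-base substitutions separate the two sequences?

11

Comparing position by position, 11 bases differ: 3 (G/C), 5 (A/T), 9 (A/T), 10 (G/T), 11 (T/C), 13 (T/A), 19 (T/A), 22 (T/C), 26 (T/G), 29 (T/C), 32 (C/T).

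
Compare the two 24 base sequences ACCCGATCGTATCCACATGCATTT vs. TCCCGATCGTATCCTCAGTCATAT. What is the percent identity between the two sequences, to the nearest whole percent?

79%

Mismatches at positions 1, 15, 18, 19, 23 (1-based): 5 of 24.
Identical positions: 19/24 = 79.17% → 79%.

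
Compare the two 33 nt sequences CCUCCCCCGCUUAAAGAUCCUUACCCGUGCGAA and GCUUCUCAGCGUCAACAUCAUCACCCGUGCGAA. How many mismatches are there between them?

9

The sequences differ at sites 1, 4, 6, 8, 11, 13, 16, 20, 22 (1-based) — 9 in total.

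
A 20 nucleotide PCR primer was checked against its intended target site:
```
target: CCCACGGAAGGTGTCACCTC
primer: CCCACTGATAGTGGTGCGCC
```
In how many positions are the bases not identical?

8

Comparing position by position, 8 positions differ: 6 (G/T), 9 (A/T), 10 (G/A), 14 (T/G), 15 (C/T), 16 (A/G), 18 (C/G), 19 (T/C).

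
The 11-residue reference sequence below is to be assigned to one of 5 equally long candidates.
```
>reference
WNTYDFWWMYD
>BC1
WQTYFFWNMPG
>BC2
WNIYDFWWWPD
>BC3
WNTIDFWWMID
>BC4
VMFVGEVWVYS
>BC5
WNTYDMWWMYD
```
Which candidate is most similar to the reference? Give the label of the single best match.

BC1 differs at 5 residues; BC2 differs at 3 residues; BC3 differs at 2 residues; BC4 differs at 9 residues; BC5 differs at 1 residue. The closest is BC5.

BC5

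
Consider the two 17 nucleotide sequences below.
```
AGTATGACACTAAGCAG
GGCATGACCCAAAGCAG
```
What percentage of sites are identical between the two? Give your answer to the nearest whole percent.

76%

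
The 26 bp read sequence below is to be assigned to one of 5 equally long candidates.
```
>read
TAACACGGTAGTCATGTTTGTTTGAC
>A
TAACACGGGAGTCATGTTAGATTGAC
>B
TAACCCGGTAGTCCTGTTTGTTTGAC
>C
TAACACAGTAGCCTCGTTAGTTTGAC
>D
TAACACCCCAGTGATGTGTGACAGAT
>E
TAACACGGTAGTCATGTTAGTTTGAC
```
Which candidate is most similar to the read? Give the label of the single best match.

Hamming distances to read — A: 3; B: 2; C: 5; D: 9; E: 1.
Smallest is E with 1 mismatch.

E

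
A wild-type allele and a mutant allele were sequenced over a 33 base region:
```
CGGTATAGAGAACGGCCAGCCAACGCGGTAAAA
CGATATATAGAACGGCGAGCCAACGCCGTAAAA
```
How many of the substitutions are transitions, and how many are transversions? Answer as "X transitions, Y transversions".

Transitions (purine↔purine or pyrimidine↔pyrimidine): 3 G→A.
Transversions (purine↔pyrimidine): 8 G→T, 17 C→G, 27 G→C.

1 transition, 3 transversions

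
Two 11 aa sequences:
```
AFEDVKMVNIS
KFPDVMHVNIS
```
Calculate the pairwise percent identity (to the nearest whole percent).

64%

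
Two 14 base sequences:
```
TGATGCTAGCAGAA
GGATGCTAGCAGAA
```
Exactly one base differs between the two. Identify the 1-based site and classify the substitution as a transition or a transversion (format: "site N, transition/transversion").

Site 1 changes T→G. T is a pyrimidine and G is a purine, so this is a transversion.

site 1, transversion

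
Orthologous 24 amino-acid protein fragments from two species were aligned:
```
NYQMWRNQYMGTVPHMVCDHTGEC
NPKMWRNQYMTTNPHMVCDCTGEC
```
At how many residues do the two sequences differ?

Comparing position by position, 5 residues differ: 2 (Y/P), 3 (Q/K), 11 (G/T), 13 (V/N), 20 (H/C).

5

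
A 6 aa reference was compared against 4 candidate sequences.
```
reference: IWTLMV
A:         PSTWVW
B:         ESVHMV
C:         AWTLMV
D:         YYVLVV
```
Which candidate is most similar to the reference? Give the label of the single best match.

A differs at 5 positions; B differs at 4 positions; C differs at 1 position; D differs at 4 positions. The closest is C.

C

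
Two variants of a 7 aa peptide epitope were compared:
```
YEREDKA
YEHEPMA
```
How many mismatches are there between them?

3

Comparing position by position, 3 residues differ: 3 (R/H), 5 (D/P), 6 (K/M).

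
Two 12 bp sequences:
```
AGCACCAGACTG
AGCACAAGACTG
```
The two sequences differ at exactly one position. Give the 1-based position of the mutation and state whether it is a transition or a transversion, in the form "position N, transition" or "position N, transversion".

position 6, transversion

Position 6 changes C→A. C is a pyrimidine and A is a purine, so this is a transversion.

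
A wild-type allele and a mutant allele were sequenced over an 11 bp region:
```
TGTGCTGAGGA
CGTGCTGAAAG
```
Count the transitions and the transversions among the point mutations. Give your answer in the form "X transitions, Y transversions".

4 transitions, 0 transversions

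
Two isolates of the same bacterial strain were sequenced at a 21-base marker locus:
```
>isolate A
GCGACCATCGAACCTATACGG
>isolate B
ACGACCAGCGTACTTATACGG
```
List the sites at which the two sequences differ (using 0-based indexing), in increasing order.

Differences at site 0 (G→A), site 7 (T→G), site 10 (A→T), site 13 (C→T).

0, 7, 10, 13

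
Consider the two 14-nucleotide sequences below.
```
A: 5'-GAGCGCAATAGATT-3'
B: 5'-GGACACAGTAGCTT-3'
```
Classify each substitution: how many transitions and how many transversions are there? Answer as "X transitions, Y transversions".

4 transitions, 1 transversion

Transitions (purine↔purine or pyrimidine↔pyrimidine): 2 A→G, 3 G→A, 5 G→A, 8 A→G.
Transversions (purine↔pyrimidine): 12 A→C.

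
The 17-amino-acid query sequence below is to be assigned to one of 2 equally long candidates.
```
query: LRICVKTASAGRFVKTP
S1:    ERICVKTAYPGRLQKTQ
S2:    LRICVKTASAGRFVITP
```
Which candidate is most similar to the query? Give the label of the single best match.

S2

Hamming distances to query — S1: 6; S2: 1.
Smallest is S2 with 1 mismatch.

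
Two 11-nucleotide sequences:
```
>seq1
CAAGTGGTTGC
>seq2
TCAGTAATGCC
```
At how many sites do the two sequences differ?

6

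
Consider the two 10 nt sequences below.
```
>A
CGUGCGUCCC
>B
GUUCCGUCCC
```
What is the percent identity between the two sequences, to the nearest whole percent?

3 positions differ (1, 2, 4), so 7 of 10 match: 7/10 = 70%.

70%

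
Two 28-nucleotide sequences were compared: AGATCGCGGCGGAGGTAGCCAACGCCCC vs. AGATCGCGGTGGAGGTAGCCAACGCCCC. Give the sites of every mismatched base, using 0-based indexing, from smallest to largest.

Scanning 0-based: 9: C/T.

9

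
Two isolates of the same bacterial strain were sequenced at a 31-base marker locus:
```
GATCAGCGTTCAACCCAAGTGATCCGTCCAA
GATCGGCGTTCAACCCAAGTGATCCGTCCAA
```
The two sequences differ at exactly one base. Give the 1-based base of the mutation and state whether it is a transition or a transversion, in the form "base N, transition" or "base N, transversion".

base 5, transition

The sequences differ only at base 5: A→G (purine→purine), a transition.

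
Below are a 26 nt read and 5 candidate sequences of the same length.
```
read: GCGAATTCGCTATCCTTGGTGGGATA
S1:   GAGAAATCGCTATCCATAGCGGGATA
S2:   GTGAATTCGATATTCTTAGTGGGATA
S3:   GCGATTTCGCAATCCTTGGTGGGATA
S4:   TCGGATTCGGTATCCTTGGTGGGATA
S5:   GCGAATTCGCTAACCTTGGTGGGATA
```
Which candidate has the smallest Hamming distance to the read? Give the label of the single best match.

S1 differs at 5 positions; S2 differs at 4 positions; S3 differs at 2 positions; S4 differs at 3 positions; S5 differs at 1 position. The closest is S5.

S5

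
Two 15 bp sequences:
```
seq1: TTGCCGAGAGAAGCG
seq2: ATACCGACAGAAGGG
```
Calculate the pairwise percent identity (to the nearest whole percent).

73%

4 positions differ (1, 3, 8, 14), so 11 of 15 match: 11/15 = 73.33%.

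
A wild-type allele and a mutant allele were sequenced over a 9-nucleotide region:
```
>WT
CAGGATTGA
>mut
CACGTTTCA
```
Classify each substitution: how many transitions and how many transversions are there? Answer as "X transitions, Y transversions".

0 transitions, 3 transversions

Mismatches (1-based):
site 3: G→C (purine→pyrimidine, transversion)
site 5: A→T (purine→pyrimidine, transversion)
site 8: G→C (purine→pyrimidine, transversion)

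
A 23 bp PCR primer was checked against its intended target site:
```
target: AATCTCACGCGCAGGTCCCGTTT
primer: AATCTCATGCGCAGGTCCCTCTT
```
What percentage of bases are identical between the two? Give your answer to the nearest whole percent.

87%

Mismatches at positions 8, 20, 21 (1-based): 3 of 23.
Identical positions: 20/23 = 86.96% → 87%.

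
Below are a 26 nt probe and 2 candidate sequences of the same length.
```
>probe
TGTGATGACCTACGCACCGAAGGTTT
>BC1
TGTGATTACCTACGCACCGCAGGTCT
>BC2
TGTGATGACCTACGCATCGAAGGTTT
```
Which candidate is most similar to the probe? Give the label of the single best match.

Hamming distances to probe — BC1: 3; BC2: 1.
Smallest is BC2 with 1 mismatch.

BC2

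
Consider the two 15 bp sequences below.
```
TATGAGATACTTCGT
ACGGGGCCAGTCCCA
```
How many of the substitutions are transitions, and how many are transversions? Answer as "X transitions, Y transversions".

3 transitions, 7 transversions

Transitions (purine↔purine or pyrimidine↔pyrimidine): 5 A→G, 8 T→C, 12 T→C.
Transversions (purine↔pyrimidine): 1 T→A, 2 A→C, 3 T→G, 7 A→C, 10 C→G, 14 G→C, 15 T→A.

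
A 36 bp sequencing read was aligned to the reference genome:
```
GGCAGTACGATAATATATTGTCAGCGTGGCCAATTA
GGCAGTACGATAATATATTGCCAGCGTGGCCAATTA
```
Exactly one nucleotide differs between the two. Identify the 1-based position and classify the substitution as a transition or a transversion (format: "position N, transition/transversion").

Position 21 changes T→C. T is a pyrimidine and C is a pyrimidine, so this is a transition.

position 21, transition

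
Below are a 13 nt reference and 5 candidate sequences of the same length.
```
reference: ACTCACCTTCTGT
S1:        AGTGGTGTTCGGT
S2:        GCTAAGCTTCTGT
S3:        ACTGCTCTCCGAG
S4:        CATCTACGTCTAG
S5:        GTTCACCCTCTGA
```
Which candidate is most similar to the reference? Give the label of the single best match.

S2

Hamming distances to reference — S1: 6; S2: 3; S3: 7; S4: 7; S5: 4.
Smallest is S2 with 3 mismatches.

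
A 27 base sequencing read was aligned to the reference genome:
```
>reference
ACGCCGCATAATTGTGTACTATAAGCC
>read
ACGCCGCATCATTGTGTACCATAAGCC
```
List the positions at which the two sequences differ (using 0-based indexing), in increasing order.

9, 19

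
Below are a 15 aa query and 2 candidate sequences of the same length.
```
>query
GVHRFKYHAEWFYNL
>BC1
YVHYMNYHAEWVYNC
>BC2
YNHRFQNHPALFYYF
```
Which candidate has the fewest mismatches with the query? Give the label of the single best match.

BC1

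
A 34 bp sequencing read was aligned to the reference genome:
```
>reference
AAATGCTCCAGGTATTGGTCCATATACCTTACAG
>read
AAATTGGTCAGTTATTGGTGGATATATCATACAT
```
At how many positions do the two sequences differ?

The sequences differ at positions 5, 6, 7, 8, 12, 20, 21, 27, 29, 34 (1-based) — 10 in total.

10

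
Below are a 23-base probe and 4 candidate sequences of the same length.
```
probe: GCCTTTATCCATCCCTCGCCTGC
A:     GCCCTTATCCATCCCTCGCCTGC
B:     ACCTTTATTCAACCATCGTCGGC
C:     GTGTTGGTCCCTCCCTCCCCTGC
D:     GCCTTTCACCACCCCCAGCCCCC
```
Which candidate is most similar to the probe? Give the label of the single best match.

Hamming distances to probe — A: 1; B: 6; C: 6; D: 7.
Smallest is A with 1 mismatch.

A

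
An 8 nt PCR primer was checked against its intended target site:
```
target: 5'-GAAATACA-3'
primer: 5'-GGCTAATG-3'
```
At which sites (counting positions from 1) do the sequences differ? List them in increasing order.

Scanning 1-based: 2: A/G; 3: A/C; 4: A/T; 5: T/A; 7: C/T; 8: A/G.

2, 3, 4, 5, 7, 8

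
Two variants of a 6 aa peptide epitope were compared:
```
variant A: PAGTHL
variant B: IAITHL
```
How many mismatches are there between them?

Comparing position by position, 2 positions differ: 1 (P/I), 3 (G/I).

2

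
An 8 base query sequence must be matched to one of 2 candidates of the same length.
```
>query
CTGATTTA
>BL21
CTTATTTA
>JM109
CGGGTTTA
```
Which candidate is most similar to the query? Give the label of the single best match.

BL21 differs at 1 site; JM109 differs at 2 sites. The closest is BL21.

BL21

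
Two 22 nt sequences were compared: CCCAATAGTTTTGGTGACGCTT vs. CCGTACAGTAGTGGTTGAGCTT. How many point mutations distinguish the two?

8

Comparing position by position, 8 bases differ: 3 (C/G), 4 (A/T), 6 (T/C), 10 (T/A), 11 (T/G), 16 (G/T), 17 (A/G), 18 (C/A).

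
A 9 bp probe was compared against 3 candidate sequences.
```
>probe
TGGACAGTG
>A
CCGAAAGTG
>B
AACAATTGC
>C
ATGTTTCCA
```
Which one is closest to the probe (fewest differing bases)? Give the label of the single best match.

A differs at 3 bases; B differs at 8 bases; C differs at 8 bases. The closest is A.

A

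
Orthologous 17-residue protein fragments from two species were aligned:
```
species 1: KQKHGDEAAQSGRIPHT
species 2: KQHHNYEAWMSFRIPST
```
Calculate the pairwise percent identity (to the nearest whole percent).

59%

Mismatches at positions 3, 5, 6, 9, 10, 12, 16 (1-based): 7 of 17.
Identical positions: 10/17 = 58.82% → 59%.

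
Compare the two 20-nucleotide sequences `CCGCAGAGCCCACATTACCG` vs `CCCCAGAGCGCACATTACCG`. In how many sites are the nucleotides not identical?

Mismatches (1-based): site 3: G→C; site 10: C→G.

2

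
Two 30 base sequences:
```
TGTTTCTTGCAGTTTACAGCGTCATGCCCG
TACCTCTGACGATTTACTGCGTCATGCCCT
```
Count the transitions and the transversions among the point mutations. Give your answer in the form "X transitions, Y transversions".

Transitions (purine↔purine or pyrimidine↔pyrimidine): 2 G→A, 3 T→C, 4 T→C, 9 G→A, 11 A→G, 12 G→A.
Transversions (purine↔pyrimidine): 8 T→G, 18 A→T, 30 G→T.

6 transitions, 3 transversions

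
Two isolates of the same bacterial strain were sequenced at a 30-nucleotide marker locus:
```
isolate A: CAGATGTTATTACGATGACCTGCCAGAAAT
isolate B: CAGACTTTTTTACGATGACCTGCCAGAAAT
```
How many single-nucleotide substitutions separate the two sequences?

3

The sequences differ at bases 5, 6, 9 (1-based) — 3 in total.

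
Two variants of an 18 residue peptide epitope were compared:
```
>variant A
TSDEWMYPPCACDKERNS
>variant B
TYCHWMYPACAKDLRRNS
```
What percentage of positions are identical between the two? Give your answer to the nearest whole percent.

61%

Mismatches at positions 2, 3, 4, 9, 12, 14, 15 (1-based): 7 of 18.
Identical positions: 11/18 = 61.11% → 61%.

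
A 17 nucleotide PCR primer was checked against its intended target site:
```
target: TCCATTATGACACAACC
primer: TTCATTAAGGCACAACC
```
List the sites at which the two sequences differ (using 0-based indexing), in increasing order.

1, 7, 9

Scanning 0-based: 1: C/T; 7: T/A; 9: A/G.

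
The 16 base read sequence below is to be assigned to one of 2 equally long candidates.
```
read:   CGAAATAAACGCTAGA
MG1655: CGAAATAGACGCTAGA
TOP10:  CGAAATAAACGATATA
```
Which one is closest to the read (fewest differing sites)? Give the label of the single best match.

MG1655 differs at 1 site; TOP10 differs at 2 sites. The closest is MG1655.

MG1655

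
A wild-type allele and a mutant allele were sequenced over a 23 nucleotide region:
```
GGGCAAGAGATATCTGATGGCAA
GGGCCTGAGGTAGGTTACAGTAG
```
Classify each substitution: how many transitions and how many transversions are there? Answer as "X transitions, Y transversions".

5 transitions, 5 transversions

Mismatches (1-based):
base 5: A→C (purine→pyrimidine, transversion)
base 6: A→T (purine→pyrimidine, transversion)
base 10: A→G (purine→purine, transition)
base 13: T→G (pyrimidine→purine, transversion)
base 14: C→G (pyrimidine→purine, transversion)
base 16: G→T (purine→pyrimidine, transversion)
base 18: T→C (pyrimidine→pyrimidine, transition)
base 19: G→A (purine→purine, transition)
base 21: C→T (pyrimidine→pyrimidine, transition)
base 23: A→G (purine→purine, transition)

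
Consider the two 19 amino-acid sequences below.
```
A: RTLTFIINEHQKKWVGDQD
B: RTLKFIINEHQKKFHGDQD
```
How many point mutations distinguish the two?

Comparing position by position, 3 positions differ: 4 (T/K), 14 (W/F), 15 (V/H).

3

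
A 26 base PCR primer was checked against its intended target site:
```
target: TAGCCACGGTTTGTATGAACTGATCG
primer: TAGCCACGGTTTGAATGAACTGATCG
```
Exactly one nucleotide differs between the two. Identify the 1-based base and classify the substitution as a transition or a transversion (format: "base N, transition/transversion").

The sequences differ only at base 14: T→A (pyrimidine→purine), a transversion.

base 14, transversion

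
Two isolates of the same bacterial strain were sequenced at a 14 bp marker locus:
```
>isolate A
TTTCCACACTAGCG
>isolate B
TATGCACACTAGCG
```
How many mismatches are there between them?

2

The sequences differ at bases 2, 4 (1-based) — 2 in total.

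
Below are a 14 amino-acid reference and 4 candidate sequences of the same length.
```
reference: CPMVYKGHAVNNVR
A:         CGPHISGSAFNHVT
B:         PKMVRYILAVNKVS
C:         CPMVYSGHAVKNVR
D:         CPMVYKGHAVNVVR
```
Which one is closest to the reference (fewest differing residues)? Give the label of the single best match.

D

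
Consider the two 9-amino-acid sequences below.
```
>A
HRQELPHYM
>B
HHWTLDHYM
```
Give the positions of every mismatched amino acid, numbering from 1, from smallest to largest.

Scanning 1-based: 2: R/H; 3: Q/W; 4: E/T; 6: P/D.

2, 3, 4, 6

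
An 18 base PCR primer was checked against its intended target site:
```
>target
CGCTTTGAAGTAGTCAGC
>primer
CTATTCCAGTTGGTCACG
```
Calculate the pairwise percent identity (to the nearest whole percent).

50%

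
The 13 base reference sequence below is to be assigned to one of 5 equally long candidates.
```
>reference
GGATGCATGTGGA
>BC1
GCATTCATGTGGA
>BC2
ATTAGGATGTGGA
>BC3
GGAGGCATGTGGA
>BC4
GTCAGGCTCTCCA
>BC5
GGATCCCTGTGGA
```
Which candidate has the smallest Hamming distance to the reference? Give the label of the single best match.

BC3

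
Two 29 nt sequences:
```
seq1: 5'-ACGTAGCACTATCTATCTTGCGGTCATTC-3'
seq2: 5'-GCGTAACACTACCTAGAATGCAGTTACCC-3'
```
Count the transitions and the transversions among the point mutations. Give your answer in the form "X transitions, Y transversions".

7 transitions, 3 transversions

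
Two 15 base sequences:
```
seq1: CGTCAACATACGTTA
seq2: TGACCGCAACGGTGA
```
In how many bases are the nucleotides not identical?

The sequences differ at bases 1, 3, 5, 6, 9, 10, 11, 14 (1-based) — 8 in total.

8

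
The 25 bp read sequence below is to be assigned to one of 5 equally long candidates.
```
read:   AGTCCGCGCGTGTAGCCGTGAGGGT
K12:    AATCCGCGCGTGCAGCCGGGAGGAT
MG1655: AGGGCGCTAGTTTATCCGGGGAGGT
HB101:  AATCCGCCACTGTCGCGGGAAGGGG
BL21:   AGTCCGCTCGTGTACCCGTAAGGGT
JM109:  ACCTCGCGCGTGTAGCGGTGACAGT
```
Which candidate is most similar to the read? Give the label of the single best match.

Hamming distances to read — K12: 4; MG1655: 9; HB101: 9; BL21: 3; JM109: 6.
Smallest is BL21 with 3 mismatches.

BL21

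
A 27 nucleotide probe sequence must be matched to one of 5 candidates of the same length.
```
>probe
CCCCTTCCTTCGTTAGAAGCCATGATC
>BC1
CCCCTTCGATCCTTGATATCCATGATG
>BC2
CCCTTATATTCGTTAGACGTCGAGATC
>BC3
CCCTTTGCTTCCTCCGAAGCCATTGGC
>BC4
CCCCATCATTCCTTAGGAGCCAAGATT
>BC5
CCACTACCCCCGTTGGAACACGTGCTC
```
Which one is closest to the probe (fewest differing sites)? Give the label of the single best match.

BC4

BC1 differs at 8 sites; BC2 differs at 8 sites; BC3 differs at 8 sites; BC4 differs at 6 sites; BC5 differs at 9 sites. The closest is BC4.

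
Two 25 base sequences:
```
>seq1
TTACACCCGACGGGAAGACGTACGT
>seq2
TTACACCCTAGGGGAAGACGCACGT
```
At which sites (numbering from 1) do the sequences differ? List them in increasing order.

9, 11, 21

Scanning 1-based: 9: G/T; 11: C/G; 21: T/C.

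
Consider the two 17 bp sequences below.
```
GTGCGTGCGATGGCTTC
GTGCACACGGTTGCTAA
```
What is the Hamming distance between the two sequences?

Comparing position by position, 7 bases differ: 5 (G/A), 6 (T/C), 7 (G/A), 10 (A/G), 12 (G/T), 16 (T/A), 17 (C/A).

7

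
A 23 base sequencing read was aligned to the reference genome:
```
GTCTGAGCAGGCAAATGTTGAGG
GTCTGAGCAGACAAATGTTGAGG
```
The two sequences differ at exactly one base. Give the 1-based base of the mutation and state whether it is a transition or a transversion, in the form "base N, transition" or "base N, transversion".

The sequences differ only at base 11: G→A (purine→purine), a transition.

base 11, transition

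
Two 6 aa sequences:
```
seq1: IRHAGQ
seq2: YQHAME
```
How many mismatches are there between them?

Comparing position by position, 4 residues differ: 1 (I/Y), 2 (R/Q), 5 (G/M), 6 (Q/E).

4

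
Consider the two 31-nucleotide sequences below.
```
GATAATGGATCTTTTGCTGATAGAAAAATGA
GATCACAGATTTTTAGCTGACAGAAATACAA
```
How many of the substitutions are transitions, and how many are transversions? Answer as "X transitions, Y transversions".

6 transitions, 3 transversions

Mismatches (1-based):
base 4: A→C (purine→pyrimidine, transversion)
base 6: T→C (pyrimidine→pyrimidine, transition)
base 7: G→A (purine→purine, transition)
base 11: C→T (pyrimidine→pyrimidine, transition)
base 15: T→A (pyrimidine→purine, transversion)
base 21: T→C (pyrimidine→pyrimidine, transition)
base 27: A→T (purine→pyrimidine, transversion)
base 29: T→C (pyrimidine→pyrimidine, transition)
base 30: G→A (purine→purine, transition)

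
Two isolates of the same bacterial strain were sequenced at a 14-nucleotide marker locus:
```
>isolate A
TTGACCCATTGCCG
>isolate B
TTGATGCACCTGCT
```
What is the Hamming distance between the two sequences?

7

The sequences differ at positions 5, 6, 9, 10, 11, 12, 14 (1-based) — 7 in total.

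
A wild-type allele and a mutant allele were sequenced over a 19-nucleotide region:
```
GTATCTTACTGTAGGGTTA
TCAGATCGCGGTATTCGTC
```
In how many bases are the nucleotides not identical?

12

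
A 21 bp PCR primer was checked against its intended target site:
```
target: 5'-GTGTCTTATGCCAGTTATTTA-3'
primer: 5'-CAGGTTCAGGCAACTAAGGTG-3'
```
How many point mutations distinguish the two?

12

The sequences differ at positions 1, 2, 4, 5, 7, 9, 12, 14, 16, 18, 19, 21 (1-based) — 12 in total.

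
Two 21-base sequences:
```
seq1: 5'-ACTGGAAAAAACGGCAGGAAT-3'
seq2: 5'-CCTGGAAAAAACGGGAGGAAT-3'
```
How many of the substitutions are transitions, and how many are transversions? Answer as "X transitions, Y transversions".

0 transitions, 2 transversions

Transitions (purine↔purine or pyrimidine↔pyrimidine): none.
Transversions (purine↔pyrimidine): 1 A→C, 15 C→G.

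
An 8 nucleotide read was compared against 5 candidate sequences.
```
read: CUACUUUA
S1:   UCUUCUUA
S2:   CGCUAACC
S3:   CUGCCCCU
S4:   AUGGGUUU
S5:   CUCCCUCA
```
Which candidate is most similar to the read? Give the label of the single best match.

S5

Hamming distances to read — S1: 5; S2: 7; S3: 5; S4: 5; S5: 3.
Smallest is S5 with 3 mismatches.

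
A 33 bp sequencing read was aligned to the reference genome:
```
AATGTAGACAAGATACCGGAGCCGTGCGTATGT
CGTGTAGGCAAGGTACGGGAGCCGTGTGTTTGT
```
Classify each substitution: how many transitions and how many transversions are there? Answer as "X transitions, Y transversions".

Transitions (purine↔purine or pyrimidine↔pyrimidine): 2 A→G, 8 A→G, 13 A→G, 27 C→T.
Transversions (purine↔pyrimidine): 1 A→C, 17 C→G, 30 A→T.

4 transitions, 3 transversions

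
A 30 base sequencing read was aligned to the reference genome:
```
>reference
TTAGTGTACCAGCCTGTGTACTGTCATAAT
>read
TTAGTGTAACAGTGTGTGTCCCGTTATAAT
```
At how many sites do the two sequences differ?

6

Mismatches (1-based): site 9: C→A; site 13: C→T; site 14: C→G; site 20: A→C; site 22: T→C; site 25: C→T.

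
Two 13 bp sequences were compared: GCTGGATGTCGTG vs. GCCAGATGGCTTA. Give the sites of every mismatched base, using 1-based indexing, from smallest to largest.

3, 4, 9, 11, 13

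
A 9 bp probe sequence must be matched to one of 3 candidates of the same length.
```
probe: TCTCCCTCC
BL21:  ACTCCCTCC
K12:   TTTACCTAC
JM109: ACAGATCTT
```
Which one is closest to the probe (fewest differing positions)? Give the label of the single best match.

BL21 differs at 1 position; K12 differs at 3 positions; JM109 differs at 8 positions. The closest is BL21.

BL21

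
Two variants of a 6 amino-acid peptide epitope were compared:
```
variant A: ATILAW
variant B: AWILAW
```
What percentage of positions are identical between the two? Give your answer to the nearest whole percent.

Mismatch at position 2 (1-based): 1 of 6.
Identical positions: 5/6 = 83.33% → 83%.

83%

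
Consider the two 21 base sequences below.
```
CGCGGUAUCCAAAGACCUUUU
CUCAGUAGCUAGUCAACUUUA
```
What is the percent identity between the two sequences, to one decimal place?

9 positions differ (2, 4, 8, 10, 12, 13, 14, 16, 21), so 12 of 21 match: 12/21 = 57.14%.

57.1%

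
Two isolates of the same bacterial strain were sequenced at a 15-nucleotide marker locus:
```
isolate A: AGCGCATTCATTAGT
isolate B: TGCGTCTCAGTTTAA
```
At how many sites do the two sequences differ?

The sequences differ at sites 1, 5, 6, 8, 9, 10, 13, 14, 15 (1-based) — 9 in total.

9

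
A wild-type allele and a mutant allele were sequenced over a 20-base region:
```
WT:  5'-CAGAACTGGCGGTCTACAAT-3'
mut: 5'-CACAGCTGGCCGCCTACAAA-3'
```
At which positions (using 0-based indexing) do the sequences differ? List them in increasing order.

Scanning 0-based: 2: G/C; 4: A/G; 10: G/C; 12: T/C; 19: T/A.

2, 4, 10, 12, 19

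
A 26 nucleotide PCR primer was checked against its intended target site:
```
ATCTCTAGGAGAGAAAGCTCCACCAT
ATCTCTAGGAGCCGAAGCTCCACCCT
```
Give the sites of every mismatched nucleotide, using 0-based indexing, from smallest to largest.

Scanning 0-based: 11: A/C; 12: G/C; 13: A/G; 24: A/C.

11, 12, 13, 24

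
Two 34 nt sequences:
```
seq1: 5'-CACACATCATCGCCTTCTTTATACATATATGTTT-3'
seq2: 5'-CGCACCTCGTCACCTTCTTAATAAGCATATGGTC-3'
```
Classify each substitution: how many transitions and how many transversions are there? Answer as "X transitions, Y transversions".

6 transitions, 4 transversions

Mismatches (1-based):
site 2: A→G (purine→purine, transition)
site 6: A→C (purine→pyrimidine, transversion)
site 9: A→G (purine→purine, transition)
site 12: G→A (purine→purine, transition)
site 20: T→A (pyrimidine→purine, transversion)
site 24: C→A (pyrimidine→purine, transversion)
site 25: A→G (purine→purine, transition)
site 26: T→C (pyrimidine→pyrimidine, transition)
site 32: T→G (pyrimidine→purine, transversion)
site 34: T→C (pyrimidine→pyrimidine, transition)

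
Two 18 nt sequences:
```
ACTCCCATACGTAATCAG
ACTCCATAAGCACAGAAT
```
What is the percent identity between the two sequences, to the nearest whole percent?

44%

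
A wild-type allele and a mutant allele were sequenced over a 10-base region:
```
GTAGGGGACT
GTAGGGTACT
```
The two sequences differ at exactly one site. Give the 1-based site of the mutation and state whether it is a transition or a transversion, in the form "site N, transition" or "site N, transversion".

The sequences differ only at site 7: G→T (purine→pyrimidine), a transversion.

site 7, transversion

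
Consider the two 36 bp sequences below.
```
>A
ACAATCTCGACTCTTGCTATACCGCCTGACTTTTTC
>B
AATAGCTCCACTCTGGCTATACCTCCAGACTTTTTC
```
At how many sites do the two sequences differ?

7

Comparing position by position, 7 sites differ: 2 (C/A), 3 (A/T), 5 (T/G), 9 (G/C), 15 (T/G), 24 (G/T), 27 (T/A).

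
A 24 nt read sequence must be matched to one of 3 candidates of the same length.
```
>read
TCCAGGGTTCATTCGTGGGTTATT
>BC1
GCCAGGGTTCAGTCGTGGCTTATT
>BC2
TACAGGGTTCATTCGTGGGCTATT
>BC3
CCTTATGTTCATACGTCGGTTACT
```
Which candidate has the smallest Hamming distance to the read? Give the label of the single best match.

BC1 differs at 3 bases; BC2 differs at 2 bases; BC3 differs at 8 bases. The closest is BC2.

BC2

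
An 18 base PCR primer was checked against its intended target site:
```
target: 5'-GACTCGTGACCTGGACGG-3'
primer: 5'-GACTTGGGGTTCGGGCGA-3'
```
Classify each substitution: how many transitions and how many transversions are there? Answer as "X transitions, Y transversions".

Mismatches (1-based):
site 5: C→T (pyrimidine→pyrimidine, transition)
site 7: T→G (pyrimidine→purine, transversion)
site 9: A→G (purine→purine, transition)
site 10: C→T (pyrimidine→pyrimidine, transition)
site 11: C→T (pyrimidine→pyrimidine, transition)
site 12: T→C (pyrimidine→pyrimidine, transition)
site 15: A→G (purine→purine, transition)
site 18: G→A (purine→purine, transition)

7 transitions, 1 transversion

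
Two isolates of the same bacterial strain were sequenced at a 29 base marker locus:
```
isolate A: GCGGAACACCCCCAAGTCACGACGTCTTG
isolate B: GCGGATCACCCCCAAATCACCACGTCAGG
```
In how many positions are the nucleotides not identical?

5

Mismatches (1-based): position 6: A→T; position 16: G→A; position 21: G→C; position 27: T→A; position 28: T→G.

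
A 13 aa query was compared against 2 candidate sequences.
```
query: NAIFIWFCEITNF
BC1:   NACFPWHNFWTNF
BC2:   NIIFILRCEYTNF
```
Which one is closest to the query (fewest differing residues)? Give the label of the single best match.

BC1 differs at 6 residues; BC2 differs at 4 residues. The closest is BC2.

BC2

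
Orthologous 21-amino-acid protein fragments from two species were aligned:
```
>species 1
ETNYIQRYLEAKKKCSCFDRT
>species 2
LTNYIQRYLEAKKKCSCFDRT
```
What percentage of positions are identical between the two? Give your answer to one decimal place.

Mismatch at position 1 (1-based): 1 of 21.
Identical positions: 20/21 = 95.24% → 95.2%.

95.2%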